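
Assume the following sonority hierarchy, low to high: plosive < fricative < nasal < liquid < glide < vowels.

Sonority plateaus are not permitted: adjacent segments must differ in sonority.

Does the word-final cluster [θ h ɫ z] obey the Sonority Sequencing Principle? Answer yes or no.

no

/θ/: fricative = 2.
/h/: fricative = 2.
/ɫ/: liquid = 4.
/z/: fricative = 2.
The profile is 2-2-4-2. Between /θ/ (2) and /h/ (2) sonority does not fall, so the cluster violates the SSP.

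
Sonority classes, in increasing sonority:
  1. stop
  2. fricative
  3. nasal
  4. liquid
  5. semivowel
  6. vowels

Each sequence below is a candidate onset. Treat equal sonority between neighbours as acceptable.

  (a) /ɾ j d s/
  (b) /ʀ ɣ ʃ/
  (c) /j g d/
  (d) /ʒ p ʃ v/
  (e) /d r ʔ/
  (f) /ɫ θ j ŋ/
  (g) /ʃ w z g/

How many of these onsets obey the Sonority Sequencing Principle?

(a) 4-5-1-2 → violates
(b) 4-2-2 → violates
(c) 5-1-1 → violates
(d) 2-1-2-2 → violates
(e) 1-4-1 → violates
(f) 4-2-5-3 → violates
(g) 2-5-2-1 → violates

0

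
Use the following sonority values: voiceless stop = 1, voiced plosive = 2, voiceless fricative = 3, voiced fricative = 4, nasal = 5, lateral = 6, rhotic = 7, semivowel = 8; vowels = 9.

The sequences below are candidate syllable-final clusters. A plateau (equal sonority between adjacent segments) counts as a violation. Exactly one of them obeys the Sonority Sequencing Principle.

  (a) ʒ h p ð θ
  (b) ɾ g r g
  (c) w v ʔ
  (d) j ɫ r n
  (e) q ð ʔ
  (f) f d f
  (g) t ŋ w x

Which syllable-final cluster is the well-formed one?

(a) ʒ h p ð θ: profile 4-3-1-4-3 — violates.
(b) ɾ g r g: profile 7-2-7-2 — violates.
(c) w v ʔ: profile 8-4-1 — obeys.
(d) j ɫ r n: profile 8-6-7-5 — violates.
(e) q ð ʔ: profile 1-4-1 — violates.
(f) f d f: profile 3-2-3 — violates.
(g) t ŋ w x: profile 1-5-8-3 — violates.

c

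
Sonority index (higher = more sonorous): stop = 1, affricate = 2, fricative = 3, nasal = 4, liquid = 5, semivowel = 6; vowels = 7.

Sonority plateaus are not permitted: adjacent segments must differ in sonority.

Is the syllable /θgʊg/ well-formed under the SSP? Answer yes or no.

Onset: /θ/ is a fricative (sonority 3), /g/ is a stop (sonority 1); then the nucleus /ʊ/ (sonority 7).
Onset profile 3-1-7 — does not strictly rise throughout.
Coda: /g/ is a stop (sonority 1).
Coda profile 7-1 — falls from the nucleus.

no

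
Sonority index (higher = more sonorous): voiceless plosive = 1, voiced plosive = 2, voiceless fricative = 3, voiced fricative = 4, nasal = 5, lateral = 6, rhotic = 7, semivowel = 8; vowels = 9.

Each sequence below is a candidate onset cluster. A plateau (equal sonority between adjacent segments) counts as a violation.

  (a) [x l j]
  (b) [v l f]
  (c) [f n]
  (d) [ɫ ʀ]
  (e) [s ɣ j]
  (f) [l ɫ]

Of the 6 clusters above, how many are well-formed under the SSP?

4

(a) [x l j]: profile 3-6-8 — obeys.
(b) [v l f]: profile 4-6-3 — violates.
(c) [f n]: profile 3-5 — obeys.
(d) [ɫ ʀ]: profile 6-7 — obeys.
(e) [s ɣ j]: profile 3-4-8 — obeys.
(f) [l ɫ]: profile 6-6 — violates.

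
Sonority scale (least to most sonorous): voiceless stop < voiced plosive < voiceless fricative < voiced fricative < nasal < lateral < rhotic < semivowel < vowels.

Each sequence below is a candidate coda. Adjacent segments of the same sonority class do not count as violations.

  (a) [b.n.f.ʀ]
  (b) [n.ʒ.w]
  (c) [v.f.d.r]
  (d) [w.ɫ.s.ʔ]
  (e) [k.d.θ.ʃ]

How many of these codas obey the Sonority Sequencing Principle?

1

(a) [b.n.f.ʀ]: profile 2-5-3-7 — violates.
(b) [n.ʒ.w]: profile 5-4-8 — violates.
(c) [v.f.d.r]: profile 4-3-2-7 — violates.
(d) [w.ɫ.s.ʔ]: profile 8-6-3-1 — obeys.
(e) [k.d.θ.ʃ]: profile 1-2-3-3 — violates.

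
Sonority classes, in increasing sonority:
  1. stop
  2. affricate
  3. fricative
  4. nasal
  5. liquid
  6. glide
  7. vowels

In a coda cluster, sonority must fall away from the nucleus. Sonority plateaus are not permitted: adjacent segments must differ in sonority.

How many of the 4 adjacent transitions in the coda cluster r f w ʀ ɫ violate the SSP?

2

/r/ is a liquid (sonority 5).
/f/ is a fricative (sonority 3).
/w/ is a glide (sonority 6).
/ʀ/ is a liquid (sonority 5).
/ɫ/ is a liquid (sonority 5).
/r/→/f/: 5→3 (falls) — ok.
/f/→/w/: 3→6 (does not fall) — violation.
/w/→/ʀ/: 6→5 (falls) — ok.
/ʀ/→/ɫ/: 5→5 (plateau) — violation.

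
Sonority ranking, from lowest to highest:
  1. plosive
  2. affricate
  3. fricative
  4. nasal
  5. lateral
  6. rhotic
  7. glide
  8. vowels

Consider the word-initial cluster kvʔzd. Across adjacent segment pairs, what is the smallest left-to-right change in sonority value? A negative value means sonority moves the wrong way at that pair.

/k/ — plosive, sonority 1.
/v/ — fricative, sonority 3.
/ʔ/ — plosive, sonority 1.
/z/ — fricative, sonority 3.
/d/ — plosive, sonority 1.
/k/→/v/: change +2.
/v/→/ʔ/: change -2.
/ʔ/→/z/: change +2.
/z/→/d/: change -2.
Minimum = -2.

-2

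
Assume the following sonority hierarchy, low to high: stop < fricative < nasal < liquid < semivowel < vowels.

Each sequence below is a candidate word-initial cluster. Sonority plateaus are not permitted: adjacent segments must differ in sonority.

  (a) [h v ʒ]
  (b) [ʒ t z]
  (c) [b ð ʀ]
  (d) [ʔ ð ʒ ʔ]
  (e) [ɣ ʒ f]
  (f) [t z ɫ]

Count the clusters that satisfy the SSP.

2

(a) [h v ʒ]: profile 2-2-2 — violates.
(b) [ʒ t z]: profile 2-1-2 — violates.
(c) [b ð ʀ]: profile 1-2-4 — obeys.
(d) [ʔ ð ʒ ʔ]: profile 1-2-2-1 — violates.
(e) [ɣ ʒ f]: profile 2-2-2 — violates.
(f) [t z ɫ]: profile 1-2-4 — obeys.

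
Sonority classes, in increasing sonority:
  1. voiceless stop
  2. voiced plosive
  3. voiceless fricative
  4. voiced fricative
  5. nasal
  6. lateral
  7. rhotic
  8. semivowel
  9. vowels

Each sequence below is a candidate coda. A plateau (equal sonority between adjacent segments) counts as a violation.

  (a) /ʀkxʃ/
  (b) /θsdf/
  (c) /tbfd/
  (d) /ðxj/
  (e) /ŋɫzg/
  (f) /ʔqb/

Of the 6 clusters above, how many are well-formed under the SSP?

(a) 7-1-3-3 → violates
(b) 3-3-2-3 → violates
(c) 1-2-3-2 → violates
(d) 4-3-8 → violates
(e) 5-6-4-2 → violates
(f) 1-1-2 → violates

0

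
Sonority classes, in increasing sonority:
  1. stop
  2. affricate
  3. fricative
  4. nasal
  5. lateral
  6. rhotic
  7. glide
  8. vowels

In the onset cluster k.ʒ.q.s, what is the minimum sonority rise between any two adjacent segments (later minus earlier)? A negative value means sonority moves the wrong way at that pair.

/k/ — stop, sonority 1.
/ʒ/ — fricative, sonority 3.
/q/ — stop, sonority 1.
/s/ — fricative, sonority 3.
/k/→/ʒ/: change +2.
/ʒ/→/q/: change -2.
/q/→/s/: change +2.
Minimum = -2.

-2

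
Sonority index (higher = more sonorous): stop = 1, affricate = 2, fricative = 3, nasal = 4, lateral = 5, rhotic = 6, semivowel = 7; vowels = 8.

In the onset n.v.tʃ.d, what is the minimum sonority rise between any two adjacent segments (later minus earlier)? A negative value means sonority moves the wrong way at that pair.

/n/ is a nasal (sonority 4).
/v/ is a fricative (sonority 3).
/tʃ/ is an affricate (sonority 2).
/d/ is a stop (sonority 1).
/n/→/v/: change -1.
/v/→/tʃ/: change -1.
/tʃ/→/d/: change -1.
Minimum = -1.

-1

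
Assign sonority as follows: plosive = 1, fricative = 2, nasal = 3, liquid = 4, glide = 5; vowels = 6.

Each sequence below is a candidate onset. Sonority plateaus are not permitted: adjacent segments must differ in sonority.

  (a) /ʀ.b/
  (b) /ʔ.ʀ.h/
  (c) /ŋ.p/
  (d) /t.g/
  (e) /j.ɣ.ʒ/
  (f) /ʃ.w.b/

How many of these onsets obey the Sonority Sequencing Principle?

(a) 4-1 → violates
(b) 1-4-2 → violates
(c) 3-1 → violates
(d) 1-1 → violates
(e) 5-2-2 → violates
(f) 2-5-1 → violates

0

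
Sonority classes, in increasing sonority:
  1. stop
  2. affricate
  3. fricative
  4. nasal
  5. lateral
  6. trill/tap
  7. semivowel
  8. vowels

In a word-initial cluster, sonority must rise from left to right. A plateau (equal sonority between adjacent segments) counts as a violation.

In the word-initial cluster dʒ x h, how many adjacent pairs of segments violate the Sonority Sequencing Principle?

1

/dʒ/ is an affricate (sonority 2).
/x/ is a fricative (sonority 3).
/h/ is a fricative (sonority 3).
/dʒ/→/x/: 2→3 (rises) — ok.
/x/→/h/: 3→3 (plateau) — violation.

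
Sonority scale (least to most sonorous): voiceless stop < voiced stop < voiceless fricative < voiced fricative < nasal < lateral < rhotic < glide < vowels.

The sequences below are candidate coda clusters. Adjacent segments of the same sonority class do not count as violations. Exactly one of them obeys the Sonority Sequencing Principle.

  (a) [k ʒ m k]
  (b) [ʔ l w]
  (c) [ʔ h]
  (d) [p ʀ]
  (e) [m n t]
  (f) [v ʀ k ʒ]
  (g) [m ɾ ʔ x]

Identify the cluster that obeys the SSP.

(a) [k ʒ m k]: profile 1-4-5-1 — violates.
(b) [ʔ l w]: profile 1-6-8 — violates.
(c) [ʔ h]: profile 1-3 — violates.
(d) [p ʀ]: profile 1-7 — violates.
(e) [m n t]: profile 5-5-1 — obeys.
(f) [v ʀ k ʒ]: profile 4-7-1-4 — violates.
(g) [m ɾ ʔ x]: profile 5-7-1-3 — violates.

e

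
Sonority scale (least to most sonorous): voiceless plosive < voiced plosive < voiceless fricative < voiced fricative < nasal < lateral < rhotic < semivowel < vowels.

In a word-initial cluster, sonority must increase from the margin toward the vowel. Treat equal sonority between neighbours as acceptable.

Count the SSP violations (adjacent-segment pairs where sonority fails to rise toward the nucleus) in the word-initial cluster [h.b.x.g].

2

/h/: voiceless fricative = 3.
/b/: voiced plosive = 2.
/x/: voiceless fricative = 3.
/g/: voiced plosive = 2.
/h/→/b/: 3→2 (does not rise) — violation.
/b/→/x/: 2→3 (rises) — ok.
/x/→/g/: 3→2 (does not rise) — violation.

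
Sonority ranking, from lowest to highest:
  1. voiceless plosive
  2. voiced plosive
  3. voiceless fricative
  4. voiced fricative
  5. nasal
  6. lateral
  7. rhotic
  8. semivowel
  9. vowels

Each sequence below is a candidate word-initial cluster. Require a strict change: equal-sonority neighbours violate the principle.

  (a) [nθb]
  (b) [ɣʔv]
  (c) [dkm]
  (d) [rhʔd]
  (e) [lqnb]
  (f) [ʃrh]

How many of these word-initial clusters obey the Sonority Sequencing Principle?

0

(a) sonority 5-3-2: ill-formed.
(b) sonority 4-1-4: ill-formed.
(c) sonority 2-1-5: ill-formed.
(d) sonority 7-3-1-2: ill-formed.
(e) sonority 6-1-5-2: ill-formed.
(f) sonority 3-7-3: ill-formed.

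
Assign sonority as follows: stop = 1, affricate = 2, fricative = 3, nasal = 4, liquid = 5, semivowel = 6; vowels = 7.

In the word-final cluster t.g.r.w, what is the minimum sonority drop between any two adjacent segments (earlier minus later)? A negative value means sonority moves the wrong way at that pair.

/t/ is a stop (sonority 1).
/g/ is a stop (sonority 1).
/r/ is a liquid (sonority 5).
/w/ is a semivowel (sonority 6).
/t/→/g/: change +0.
/g/→/r/: change -4.
/r/→/w/: change -1.
Minimum = -4.

-4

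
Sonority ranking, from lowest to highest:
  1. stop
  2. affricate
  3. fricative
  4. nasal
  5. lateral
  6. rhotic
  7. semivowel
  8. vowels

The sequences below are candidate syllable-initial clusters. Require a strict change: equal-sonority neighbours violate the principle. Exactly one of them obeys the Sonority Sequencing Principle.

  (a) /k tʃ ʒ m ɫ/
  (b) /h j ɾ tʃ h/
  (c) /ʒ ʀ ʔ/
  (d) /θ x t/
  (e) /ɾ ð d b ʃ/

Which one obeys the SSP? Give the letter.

(a) sonority 1-2-3-4-5: well-formed.
(b) sonority 3-7-6-2-3: ill-formed.
(c) sonority 3-6-1: ill-formed.
(d) sonority 3-3-1: ill-formed.
(e) sonority 6-3-1-1-3: ill-formed.

a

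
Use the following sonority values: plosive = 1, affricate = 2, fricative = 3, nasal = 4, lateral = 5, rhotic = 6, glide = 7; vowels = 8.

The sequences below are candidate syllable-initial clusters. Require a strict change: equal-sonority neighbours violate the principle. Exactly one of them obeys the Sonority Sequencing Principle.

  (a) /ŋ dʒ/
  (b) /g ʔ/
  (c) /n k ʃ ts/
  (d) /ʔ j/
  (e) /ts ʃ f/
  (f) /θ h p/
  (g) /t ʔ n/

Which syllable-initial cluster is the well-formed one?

(a) /ŋ dʒ/: profile 4-2 — violates.
(b) /g ʔ/: profile 1-1 — violates.
(c) /n k ʃ ts/: profile 4-1-3-2 — violates.
(d) /ʔ j/: profile 1-7 — obeys.
(e) /ts ʃ f/: profile 2-3-3 — violates.
(f) /θ h p/: profile 3-3-1 — violates.
(g) /t ʔ n/: profile 1-1-4 — violates.

d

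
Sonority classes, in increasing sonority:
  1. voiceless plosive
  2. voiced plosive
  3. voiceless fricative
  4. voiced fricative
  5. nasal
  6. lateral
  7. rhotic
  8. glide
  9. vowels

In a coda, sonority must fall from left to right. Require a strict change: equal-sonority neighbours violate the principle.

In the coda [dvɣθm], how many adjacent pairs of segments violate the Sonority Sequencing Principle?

/d/ — voiced plosive, sonority 2.
/v/ — voiced fricative, sonority 4.
/ɣ/ — voiced fricative, sonority 4.
/θ/ — voiceless fricative, sonority 3.
/m/ — nasal, sonority 5.
/d/→/v/: 2→4 (does not fall) — violation.
/v/→/ɣ/: 4→4 (plateau) — violation.
/ɣ/→/θ/: 4→3 (falls) — ok.
/θ/→/m/: 3→5 (does not fall) — violation.

3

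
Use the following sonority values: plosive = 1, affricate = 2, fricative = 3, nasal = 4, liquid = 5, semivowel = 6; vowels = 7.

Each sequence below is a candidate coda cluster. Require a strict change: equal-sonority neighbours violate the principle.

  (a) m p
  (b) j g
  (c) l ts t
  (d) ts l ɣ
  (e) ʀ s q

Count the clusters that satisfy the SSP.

4

(a) sonority 4-1: well-formed.
(b) sonority 6-1: well-formed.
(c) sonority 5-2-1: well-formed.
(d) sonority 2-5-3: ill-formed.
(e) sonority 5-3-1: well-formed.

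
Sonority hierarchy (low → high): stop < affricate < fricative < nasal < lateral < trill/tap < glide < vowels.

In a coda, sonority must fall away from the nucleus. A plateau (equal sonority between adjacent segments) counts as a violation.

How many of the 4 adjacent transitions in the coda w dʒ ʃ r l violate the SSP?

/w/ is a glide (sonority 7).
/dʒ/ is an affricate (sonority 2).
/ʃ/ is a fricative (sonority 3).
/r/ is a trill/tap (sonority 6).
/l/ is a lateral (sonority 5).
/w/→/dʒ/: 7→2 (falls) — ok.
/dʒ/→/ʃ/: 2→3 (does not fall) — violation.
/ʃ/→/r/: 3→6 (does not fall) — violation.
/r/→/l/: 6→5 (falls) — ok.

2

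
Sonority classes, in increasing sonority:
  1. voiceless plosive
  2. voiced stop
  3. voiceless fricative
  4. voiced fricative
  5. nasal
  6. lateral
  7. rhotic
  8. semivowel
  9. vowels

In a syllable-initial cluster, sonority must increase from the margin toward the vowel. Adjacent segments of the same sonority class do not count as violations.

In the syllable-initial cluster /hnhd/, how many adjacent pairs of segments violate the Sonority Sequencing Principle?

/h/: voiceless fricative = 3.
/n/: nasal = 5.
/h/: voiceless fricative = 3.
/d/: voiced stop = 2.
/h/→/n/: 3→5 (rises) — ok.
/n/→/h/: 5→3 (does not rise) — violation.
/h/→/d/: 3→2 (does not rise) — violation.

2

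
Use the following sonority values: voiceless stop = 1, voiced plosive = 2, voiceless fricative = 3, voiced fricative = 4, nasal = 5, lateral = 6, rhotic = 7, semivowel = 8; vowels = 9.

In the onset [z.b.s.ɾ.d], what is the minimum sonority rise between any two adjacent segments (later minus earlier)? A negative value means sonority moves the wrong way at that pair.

-5

/z/ — voiced fricative, sonority 4.
/b/ — voiced plosive, sonority 2.
/s/ — voiceless fricative, sonority 3.
/ɾ/ — rhotic, sonority 7.
/d/ — voiced plosive, sonority 2.
/z/→/b/: change -2.
/b/→/s/: change +1.
/s/→/ɾ/: change +4.
/ɾ/→/d/: change -5.
Minimum = -5.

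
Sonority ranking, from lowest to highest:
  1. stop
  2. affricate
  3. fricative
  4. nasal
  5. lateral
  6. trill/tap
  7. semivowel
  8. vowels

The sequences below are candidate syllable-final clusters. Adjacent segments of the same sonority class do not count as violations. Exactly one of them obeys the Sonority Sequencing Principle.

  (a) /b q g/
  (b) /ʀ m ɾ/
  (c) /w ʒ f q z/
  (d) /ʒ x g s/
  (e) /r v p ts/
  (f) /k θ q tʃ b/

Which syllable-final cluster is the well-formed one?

(a) sonority 1-1-1: well-formed.
(b) sonority 6-4-6: ill-formed.
(c) sonority 7-3-3-1-3: ill-formed.
(d) sonority 3-3-1-3: ill-formed.
(e) sonority 6-3-1-2: ill-formed.
(f) sonority 1-3-1-2-1: ill-formed.

a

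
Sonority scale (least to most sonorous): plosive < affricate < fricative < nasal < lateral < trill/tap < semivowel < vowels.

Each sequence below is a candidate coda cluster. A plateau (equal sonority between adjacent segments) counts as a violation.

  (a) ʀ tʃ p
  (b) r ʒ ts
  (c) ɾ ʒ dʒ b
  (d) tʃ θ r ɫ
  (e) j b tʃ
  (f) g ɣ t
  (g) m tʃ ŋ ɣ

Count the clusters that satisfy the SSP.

3

(a) sonority 6-2-1: well-formed.
(b) sonority 6-3-2: well-formed.
(c) sonority 6-3-2-1: well-formed.
(d) sonority 2-3-6-5: ill-formed.
(e) sonority 7-1-2: ill-formed.
(f) sonority 1-3-1: ill-formed.
(g) sonority 4-2-4-3: ill-formed.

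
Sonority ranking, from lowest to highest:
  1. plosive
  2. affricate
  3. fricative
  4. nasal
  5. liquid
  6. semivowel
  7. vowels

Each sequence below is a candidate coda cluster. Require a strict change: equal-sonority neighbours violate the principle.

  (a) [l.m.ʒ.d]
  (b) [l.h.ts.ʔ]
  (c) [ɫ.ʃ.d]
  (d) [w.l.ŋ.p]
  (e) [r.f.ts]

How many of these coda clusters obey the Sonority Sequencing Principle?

5

(a) sonority 5-4-3-1: well-formed.
(b) sonority 5-3-2-1: well-formed.
(c) sonority 5-3-1: well-formed.
(d) sonority 6-5-4-1: well-formed.
(e) sonority 5-3-2: well-formed.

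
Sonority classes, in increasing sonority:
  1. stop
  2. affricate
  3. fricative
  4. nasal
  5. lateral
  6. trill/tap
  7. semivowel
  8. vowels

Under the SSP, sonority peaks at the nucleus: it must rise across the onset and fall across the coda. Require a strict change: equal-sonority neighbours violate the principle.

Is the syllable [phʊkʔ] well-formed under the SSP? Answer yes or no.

Onset: /p/ is a stop (sonority 1), /h/ is a fricative (sonority 3); then the nucleus /ʊ/ (sonority 8).
Onset profile 1-3-8 — rises to the nucleus.
Coda: /k/ is a stop (sonority 1), /ʔ/ is a stop (sonority 1).
Coda profile 8-1-1 — does not strictly fall throughout.

no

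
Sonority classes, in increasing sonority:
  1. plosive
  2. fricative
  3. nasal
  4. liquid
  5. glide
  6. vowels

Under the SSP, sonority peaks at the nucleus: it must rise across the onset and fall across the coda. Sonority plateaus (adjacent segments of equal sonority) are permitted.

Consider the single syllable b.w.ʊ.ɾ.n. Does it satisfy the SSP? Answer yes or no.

Onset: /b/ is a plosive (sonority 1), /w/ is a glide (sonority 5); then the nucleus /ʊ/ (sonority 6).
Onset profile 1-5-6 — rises to the nucleus.
Coda: /ɾ/ is a liquid (sonority 4), /n/ is a nasal (sonority 3).
Coda profile 6-4-3 — falls from the nucleus.

yes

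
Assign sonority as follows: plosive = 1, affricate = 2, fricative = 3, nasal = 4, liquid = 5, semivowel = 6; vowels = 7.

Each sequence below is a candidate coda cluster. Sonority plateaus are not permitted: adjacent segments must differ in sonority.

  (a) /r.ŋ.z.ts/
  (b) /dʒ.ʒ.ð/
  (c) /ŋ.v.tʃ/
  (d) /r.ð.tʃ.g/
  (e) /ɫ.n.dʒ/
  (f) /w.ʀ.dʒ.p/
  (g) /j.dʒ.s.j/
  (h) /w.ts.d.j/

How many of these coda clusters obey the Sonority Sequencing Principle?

5

(a) /r.ŋ.z.ts/: profile 5-4-3-2 — obeys.
(b) /dʒ.ʒ.ð/: profile 2-3-3 — violates.
(c) /ŋ.v.tʃ/: profile 4-3-2 — obeys.
(d) /r.ð.tʃ.g/: profile 5-3-2-1 — obeys.
(e) /ɫ.n.dʒ/: profile 5-4-2 — obeys.
(f) /w.ʀ.dʒ.p/: profile 6-5-2-1 — obeys.
(g) /j.dʒ.s.j/: profile 6-2-3-6 — violates.
(h) /w.ts.d.j/: profile 6-2-1-6 — violates.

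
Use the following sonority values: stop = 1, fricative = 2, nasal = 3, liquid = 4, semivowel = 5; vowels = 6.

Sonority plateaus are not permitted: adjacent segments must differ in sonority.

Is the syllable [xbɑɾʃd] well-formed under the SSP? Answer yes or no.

no

Onset: /x/ is a fricative (sonority 2), /b/ is a stop (sonority 1); then the nucleus /ɑ/ (sonority 6).
Onset profile 2-1-6 — does not strictly rise throughout.
Coda: /ɾ/ is a liquid (sonority 4), /ʃ/ is a fricative (sonority 2), /d/ is a stop (sonority 1).
Coda profile 6-4-2-1 — falls from the nucleus.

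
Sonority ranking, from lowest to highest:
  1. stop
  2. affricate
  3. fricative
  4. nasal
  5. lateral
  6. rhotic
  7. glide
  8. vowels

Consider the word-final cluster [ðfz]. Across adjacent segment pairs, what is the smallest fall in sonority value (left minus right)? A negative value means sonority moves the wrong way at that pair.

/ð/ is a fricative (sonority 3).
/f/ is a fricative (sonority 3).
/z/ is a fricative (sonority 3).
/ð/→/f/: change +0.
/f/→/z/: change +0.
Minimum = 0.

0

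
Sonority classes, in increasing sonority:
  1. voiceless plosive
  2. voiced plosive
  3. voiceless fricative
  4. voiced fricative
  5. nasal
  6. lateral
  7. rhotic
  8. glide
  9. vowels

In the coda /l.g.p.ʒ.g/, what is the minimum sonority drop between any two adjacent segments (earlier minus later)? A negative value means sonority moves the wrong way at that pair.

-3

/l/ — lateral, sonority 6.
/g/ — voiced plosive, sonority 2.
/p/ — voiceless plosive, sonority 1.
/ʒ/ — voiced fricative, sonority 4.
/g/ — voiced plosive, sonority 2.
/l/→/g/: change +4.
/g/→/p/: change +1.
/p/→/ʒ/: change -3.
/ʒ/→/g/: change +2.
Minimum = -3.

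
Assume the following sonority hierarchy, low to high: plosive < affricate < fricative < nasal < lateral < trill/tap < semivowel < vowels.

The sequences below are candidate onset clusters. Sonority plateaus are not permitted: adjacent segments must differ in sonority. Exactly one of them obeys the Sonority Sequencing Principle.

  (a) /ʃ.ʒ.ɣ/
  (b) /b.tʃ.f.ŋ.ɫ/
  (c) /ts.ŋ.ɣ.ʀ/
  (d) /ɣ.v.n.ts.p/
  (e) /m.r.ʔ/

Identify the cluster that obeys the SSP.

(a) sonority 3-3-3: ill-formed.
(b) sonority 1-2-3-4-5: well-formed.
(c) sonority 2-4-3-6: ill-formed.
(d) sonority 3-3-4-2-1: ill-formed.
(e) sonority 4-6-1: ill-formed.

b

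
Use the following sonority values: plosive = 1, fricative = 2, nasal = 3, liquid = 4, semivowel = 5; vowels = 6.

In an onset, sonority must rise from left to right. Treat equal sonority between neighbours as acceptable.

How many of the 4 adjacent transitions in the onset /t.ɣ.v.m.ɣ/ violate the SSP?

1

/t/ is a plosive (sonority 1).
/ɣ/ is a fricative (sonority 2).
/v/ is a fricative (sonority 2).
/m/ is a nasal (sonority 3).
/ɣ/ is a fricative (sonority 2).
/t/→/ɣ/: 1→2 (rises) — ok.
/ɣ/→/v/: 2→2 (plateau, allowed) — ok.
/v/→/m/: 2→3 (rises) — ok.
/m/→/ɣ/: 3→2 (does not rise) — violation.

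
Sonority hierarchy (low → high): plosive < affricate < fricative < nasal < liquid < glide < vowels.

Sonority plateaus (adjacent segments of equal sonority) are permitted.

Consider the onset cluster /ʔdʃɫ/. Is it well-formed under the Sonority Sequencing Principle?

/ʔ/: plosive = 1.
/d/: plosive = 1.
/ʃ/: fricative = 3.
/ɫ/: liquid = 5.
The profile 1-1-3-5 is non-decreasing (plateaus allowed), so the onset cluster satisfies the SSP.

yes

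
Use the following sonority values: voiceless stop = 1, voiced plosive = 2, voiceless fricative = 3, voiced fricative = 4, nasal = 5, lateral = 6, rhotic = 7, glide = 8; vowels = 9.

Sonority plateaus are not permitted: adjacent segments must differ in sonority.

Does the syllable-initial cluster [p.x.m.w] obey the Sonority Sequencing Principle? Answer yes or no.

/p/ — voiceless stop, sonority 1.
/x/ — voiceless fricative, sonority 3.
/m/ — nasal, sonority 5.
/w/ — glide, sonority 8.
The profile 1-3-5-8 strictly rises, so the syllable-initial cluster satisfies the SSP.

yes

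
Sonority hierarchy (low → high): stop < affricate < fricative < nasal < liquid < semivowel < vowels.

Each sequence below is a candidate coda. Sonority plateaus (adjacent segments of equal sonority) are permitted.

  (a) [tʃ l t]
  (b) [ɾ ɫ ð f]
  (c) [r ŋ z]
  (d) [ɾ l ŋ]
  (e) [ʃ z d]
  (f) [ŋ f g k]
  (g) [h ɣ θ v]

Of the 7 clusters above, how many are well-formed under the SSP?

6

(a) 2-5-1 → violates
(b) 5-5-3-3 → obeys
(c) 5-4-3 → obeys
(d) 5-5-4 → obeys
(e) 3-3-1 → obeys
(f) 4-3-1-1 → obeys
(g) 3-3-3-3 → obeys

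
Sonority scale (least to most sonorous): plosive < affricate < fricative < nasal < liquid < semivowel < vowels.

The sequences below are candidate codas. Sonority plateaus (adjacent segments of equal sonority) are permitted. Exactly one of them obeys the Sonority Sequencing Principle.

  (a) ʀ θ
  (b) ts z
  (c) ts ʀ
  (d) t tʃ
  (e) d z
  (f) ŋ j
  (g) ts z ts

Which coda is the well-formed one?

a

(a) sonority 5-3: well-formed.
(b) sonority 2-3: ill-formed.
(c) sonority 2-5: ill-formed.
(d) sonority 1-2: ill-formed.
(e) sonority 1-3: ill-formed.
(f) sonority 4-6: ill-formed.
(g) sonority 2-3-2: ill-formed.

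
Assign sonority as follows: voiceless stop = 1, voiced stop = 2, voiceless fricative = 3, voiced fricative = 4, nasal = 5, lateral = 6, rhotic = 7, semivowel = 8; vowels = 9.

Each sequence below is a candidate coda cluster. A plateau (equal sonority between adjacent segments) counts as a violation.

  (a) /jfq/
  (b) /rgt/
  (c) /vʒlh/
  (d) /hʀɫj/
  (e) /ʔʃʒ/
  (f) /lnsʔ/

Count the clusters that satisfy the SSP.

(a) sonority 8-3-1: well-formed.
(b) sonority 7-2-1: well-formed.
(c) sonority 4-4-6-3: ill-formed.
(d) sonority 3-7-6-8: ill-formed.
(e) sonority 1-3-4: ill-formed.
(f) sonority 6-5-3-1: well-formed.

3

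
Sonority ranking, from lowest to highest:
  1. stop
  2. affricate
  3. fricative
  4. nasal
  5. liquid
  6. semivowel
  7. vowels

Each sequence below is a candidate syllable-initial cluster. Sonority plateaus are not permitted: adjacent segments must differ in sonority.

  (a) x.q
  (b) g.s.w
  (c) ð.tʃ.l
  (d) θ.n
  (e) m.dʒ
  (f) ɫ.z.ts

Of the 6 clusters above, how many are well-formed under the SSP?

(a) x.q: profile 3-1 — violates.
(b) g.s.w: profile 1-3-6 — obeys.
(c) ð.tʃ.l: profile 3-2-5 — violates.
(d) θ.n: profile 3-4 — obeys.
(e) m.dʒ: profile 4-2 — violates.
(f) ɫ.z.ts: profile 5-3-2 — violates.

2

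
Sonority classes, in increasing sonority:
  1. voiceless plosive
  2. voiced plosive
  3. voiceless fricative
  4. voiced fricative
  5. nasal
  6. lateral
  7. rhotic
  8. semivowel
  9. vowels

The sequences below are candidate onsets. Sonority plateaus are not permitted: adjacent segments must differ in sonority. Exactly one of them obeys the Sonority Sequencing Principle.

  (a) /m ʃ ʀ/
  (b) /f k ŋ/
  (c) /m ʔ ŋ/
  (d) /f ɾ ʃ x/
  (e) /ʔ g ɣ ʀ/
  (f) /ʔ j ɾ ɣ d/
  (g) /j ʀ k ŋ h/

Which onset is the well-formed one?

e

(a) sonority 5-3-7: ill-formed.
(b) sonority 3-1-5: ill-formed.
(c) sonority 5-1-5: ill-formed.
(d) sonority 3-7-3-3: ill-formed.
(e) sonority 1-2-4-7: well-formed.
(f) sonority 1-8-7-4-2: ill-formed.
(g) sonority 8-7-1-5-3: ill-formed.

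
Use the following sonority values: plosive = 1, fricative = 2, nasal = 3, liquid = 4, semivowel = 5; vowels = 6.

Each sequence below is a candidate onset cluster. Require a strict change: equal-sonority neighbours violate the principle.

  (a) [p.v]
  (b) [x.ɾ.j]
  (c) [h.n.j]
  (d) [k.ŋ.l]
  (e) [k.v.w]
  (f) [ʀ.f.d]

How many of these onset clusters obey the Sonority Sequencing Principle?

(a) [p.v]: profile 1-2 — obeys.
(b) [x.ɾ.j]: profile 2-4-5 — obeys.
(c) [h.n.j]: profile 2-3-5 — obeys.
(d) [k.ŋ.l]: profile 1-3-4 — obeys.
(e) [k.v.w]: profile 1-2-5 — obeys.
(f) [ʀ.f.d]: profile 4-2-1 — violates.

5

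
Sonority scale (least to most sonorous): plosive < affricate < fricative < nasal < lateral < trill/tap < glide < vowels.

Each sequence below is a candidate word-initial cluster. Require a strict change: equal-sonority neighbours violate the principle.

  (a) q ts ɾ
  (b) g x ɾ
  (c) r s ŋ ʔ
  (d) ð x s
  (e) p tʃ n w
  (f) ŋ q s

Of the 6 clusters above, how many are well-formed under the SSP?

3

(a) q ts ɾ: profile 1-2-6 — obeys.
(b) g x ɾ: profile 1-3-6 — obeys.
(c) r s ŋ ʔ: profile 6-3-4-1 — violates.
(d) ð x s: profile 3-3-3 — violates.
(e) p tʃ n w: profile 1-2-4-7 — obeys.
(f) ŋ q s: profile 4-1-3 — violates.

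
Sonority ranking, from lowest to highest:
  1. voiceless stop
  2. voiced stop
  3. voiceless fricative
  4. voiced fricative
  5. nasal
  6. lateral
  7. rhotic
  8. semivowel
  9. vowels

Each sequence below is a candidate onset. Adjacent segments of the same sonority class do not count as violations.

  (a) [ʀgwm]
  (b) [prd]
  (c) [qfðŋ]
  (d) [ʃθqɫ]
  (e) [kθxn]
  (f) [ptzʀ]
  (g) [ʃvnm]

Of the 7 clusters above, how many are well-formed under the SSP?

(a) 7-2-8-5 → violates
(b) 1-7-2 → violates
(c) 1-3-4-5 → obeys
(d) 3-3-1-6 → violates
(e) 1-3-3-5 → obeys
(f) 1-1-4-7 → obeys
(g) 3-4-5-5 → obeys

4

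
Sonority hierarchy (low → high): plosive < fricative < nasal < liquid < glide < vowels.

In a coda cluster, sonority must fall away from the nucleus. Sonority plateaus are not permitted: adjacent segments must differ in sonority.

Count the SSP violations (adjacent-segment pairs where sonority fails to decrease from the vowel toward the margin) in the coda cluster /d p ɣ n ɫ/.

4

/d/: plosive = 1.
/p/: plosive = 1.
/ɣ/: fricative = 2.
/n/: nasal = 3.
/ɫ/: liquid = 4.
/d/→/p/: 1→1 (plateau) — violation.
/p/→/ɣ/: 1→2 (does not fall) — violation.
/ɣ/→/n/: 2→3 (does not fall) — violation.
/n/→/ɫ/: 3→4 (does not fall) — violation.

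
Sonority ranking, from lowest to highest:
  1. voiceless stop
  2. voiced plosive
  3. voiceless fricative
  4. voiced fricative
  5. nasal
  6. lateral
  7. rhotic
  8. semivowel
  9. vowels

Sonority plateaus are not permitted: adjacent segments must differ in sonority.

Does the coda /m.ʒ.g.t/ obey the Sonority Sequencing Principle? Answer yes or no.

/m/ — nasal, sonority 5.
/ʒ/ — voiced fricative, sonority 4.
/g/ — voiced plosive, sonority 2.
/t/ — voiceless stop, sonority 1.
The profile 5-4-2-1 strictly falls, so the coda satisfies the SSP.

yes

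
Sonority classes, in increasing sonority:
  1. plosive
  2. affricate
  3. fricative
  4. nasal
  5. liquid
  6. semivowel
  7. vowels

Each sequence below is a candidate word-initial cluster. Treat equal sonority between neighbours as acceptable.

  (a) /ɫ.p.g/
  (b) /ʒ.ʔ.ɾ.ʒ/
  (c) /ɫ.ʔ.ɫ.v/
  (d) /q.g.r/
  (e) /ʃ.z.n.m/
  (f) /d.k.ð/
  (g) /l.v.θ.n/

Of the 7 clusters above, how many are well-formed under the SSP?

3

(a) 5-1-1 → violates
(b) 3-1-5-3 → violates
(c) 5-1-5-3 → violates
(d) 1-1-5 → obeys
(e) 3-3-4-4 → obeys
(f) 1-1-3 → obeys
(g) 5-3-3-4 → violates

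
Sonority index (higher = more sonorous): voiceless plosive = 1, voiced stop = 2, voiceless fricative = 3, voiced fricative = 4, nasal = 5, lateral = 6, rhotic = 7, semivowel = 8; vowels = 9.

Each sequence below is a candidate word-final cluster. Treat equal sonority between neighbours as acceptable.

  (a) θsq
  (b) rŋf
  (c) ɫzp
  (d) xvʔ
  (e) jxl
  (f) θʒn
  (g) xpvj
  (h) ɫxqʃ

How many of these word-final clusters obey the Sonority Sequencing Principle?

(a) 3-3-1 → obeys
(b) 7-5-3 → obeys
(c) 6-4-1 → obeys
(d) 3-4-1 → violates
(e) 8-3-6 → violates
(f) 3-4-5 → violates
(g) 3-1-4-8 → violates
(h) 6-3-1-3 → violates

3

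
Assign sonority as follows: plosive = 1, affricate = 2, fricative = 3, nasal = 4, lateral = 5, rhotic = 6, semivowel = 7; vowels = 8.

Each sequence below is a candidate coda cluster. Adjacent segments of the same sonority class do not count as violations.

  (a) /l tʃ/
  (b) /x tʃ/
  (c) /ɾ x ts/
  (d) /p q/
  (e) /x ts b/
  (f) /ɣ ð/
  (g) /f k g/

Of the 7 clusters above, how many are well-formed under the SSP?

(a) sonority 5-2: well-formed.
(b) sonority 3-2: well-formed.
(c) sonority 6-3-2: well-formed.
(d) sonority 1-1: well-formed.
(e) sonority 3-2-1: well-formed.
(f) sonority 3-3: well-formed.
(g) sonority 3-1-1: well-formed.

7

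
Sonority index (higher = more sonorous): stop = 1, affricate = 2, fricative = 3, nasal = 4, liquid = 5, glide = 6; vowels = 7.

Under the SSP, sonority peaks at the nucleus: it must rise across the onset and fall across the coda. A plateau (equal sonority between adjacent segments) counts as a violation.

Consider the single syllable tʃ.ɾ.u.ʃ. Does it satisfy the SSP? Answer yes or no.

yes

Onset: /tʃ/ is an affricate (sonority 2), /ɾ/ is a liquid (sonority 5); then the nucleus /u/ (sonority 7).
Onset profile 2-5-7 — rises to the nucleus.
Coda: /ʃ/ is a fricative (sonority 3).
Coda profile 7-3 — falls from the nucleus.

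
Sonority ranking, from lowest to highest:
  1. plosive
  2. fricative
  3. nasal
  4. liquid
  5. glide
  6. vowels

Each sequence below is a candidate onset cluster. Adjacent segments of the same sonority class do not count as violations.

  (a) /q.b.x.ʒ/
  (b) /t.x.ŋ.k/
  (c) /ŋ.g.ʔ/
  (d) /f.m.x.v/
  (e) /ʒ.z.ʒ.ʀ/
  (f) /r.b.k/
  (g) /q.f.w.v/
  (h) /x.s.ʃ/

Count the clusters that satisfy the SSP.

(a) 1-1-2-2 → obeys
(b) 1-2-3-1 → violates
(c) 3-1-1 → violates
(d) 2-3-2-2 → violates
(e) 2-2-2-4 → obeys
(f) 4-1-1 → violates
(g) 1-2-5-2 → violates
(h) 2-2-2 → obeys

3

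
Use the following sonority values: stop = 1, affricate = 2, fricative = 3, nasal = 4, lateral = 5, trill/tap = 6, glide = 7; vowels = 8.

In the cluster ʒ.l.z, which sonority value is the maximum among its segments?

/ʒ/ — fricative, sonority 3.
/l/ — lateral, sonority 5.
/z/ — fricative, sonority 3.
The maximum is 5.

5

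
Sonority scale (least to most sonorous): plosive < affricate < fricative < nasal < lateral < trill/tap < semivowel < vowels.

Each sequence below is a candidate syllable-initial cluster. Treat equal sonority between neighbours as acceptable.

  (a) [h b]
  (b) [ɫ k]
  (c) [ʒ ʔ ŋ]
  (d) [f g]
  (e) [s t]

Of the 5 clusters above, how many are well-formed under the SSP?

0

(a) sonority 3-1: ill-formed.
(b) sonority 5-1: ill-formed.
(c) sonority 3-1-4: ill-formed.
(d) sonority 3-1: ill-formed.
(e) sonority 3-1: ill-formed.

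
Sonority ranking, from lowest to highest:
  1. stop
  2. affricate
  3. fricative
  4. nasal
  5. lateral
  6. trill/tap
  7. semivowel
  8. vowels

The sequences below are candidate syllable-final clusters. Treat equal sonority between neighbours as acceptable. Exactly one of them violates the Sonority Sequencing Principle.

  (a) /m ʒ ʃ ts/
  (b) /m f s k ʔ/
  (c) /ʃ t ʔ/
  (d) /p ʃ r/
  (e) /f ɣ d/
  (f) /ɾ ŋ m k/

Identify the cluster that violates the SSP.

(a) 4-3-3-2 → obeys
(b) 4-3-3-1-1 → obeys
(c) 3-1-1 → obeys
(d) 1-3-6 → violates
(e) 3-3-1 → obeys
(f) 6-4-4-1 → obeys

d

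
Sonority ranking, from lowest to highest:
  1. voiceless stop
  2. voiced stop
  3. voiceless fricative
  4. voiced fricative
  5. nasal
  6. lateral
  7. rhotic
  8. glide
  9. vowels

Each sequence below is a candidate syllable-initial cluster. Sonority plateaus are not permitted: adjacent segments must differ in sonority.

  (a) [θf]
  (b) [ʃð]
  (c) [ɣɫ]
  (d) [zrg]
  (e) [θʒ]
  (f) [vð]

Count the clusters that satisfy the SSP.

(a) [θf]: profile 3-3 — violates.
(b) [ʃð]: profile 3-4 — obeys.
(c) [ɣɫ]: profile 4-6 — obeys.
(d) [zrg]: profile 4-7-2 — violates.
(e) [θʒ]: profile 3-4 — obeys.
(f) [vð]: profile 4-4 — violates.

3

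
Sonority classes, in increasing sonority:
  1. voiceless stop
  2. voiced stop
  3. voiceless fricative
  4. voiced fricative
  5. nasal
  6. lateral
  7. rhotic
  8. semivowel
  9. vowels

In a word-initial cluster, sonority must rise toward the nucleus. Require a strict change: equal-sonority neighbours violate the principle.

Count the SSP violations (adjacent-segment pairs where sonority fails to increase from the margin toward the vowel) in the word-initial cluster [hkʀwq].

/h/ is a voiceless fricative (sonority 3).
/k/ is a voiceless stop (sonority 1).
/ʀ/ is a rhotic (sonority 7).
/w/ is a semivowel (sonority 8).
/q/ is a voiceless stop (sonority 1).
/h/→/k/: 3→1 (does not rise) — violation.
/k/→/ʀ/: 1→7 (rises) — ok.
/ʀ/→/w/: 7→8 (rises) — ok.
/w/→/q/: 8→1 (does not rise) — violation.

2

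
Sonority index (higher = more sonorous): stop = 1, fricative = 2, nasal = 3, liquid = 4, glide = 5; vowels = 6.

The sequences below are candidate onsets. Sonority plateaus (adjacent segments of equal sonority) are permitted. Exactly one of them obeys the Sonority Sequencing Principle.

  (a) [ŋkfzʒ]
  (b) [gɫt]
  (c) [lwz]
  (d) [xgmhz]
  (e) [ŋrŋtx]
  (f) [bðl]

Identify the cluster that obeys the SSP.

(a) [ŋkfzʒ]: profile 3-1-2-2-2 — violates.
(b) [gɫt]: profile 1-4-1 — violates.
(c) [lwz]: profile 4-5-2 — violates.
(d) [xgmhz]: profile 2-1-3-2-2 — violates.
(e) [ŋrŋtx]: profile 3-4-3-1-2 — violates.
(f) [bðl]: profile 1-2-4 — obeys.

f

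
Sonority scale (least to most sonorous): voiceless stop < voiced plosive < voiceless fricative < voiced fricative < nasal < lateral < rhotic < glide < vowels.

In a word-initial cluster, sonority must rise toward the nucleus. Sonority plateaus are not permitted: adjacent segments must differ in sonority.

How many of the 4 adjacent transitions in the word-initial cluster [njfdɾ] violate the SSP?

/n/ is a nasal (sonority 5).
/j/ is a glide (sonority 8).
/f/ is a voiceless fricative (sonority 3).
/d/ is a voiced plosive (sonority 2).
/ɾ/ is a rhotic (sonority 7).
/n/→/j/: 5→8 (rises) — ok.
/j/→/f/: 8→3 (does not rise) — violation.
/f/→/d/: 3→2 (does not rise) — violation.
/d/→/ɾ/: 2→7 (rises) — ok.

2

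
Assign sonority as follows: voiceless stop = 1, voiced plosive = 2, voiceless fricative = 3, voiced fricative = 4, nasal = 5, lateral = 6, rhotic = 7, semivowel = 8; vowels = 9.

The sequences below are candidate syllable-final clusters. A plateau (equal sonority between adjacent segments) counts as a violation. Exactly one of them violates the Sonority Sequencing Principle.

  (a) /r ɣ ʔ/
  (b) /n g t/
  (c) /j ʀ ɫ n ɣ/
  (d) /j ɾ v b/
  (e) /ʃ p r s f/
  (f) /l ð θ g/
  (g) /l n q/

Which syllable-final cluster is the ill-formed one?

(a) /r ɣ ʔ/: profile 7-4-1 — obeys.
(b) /n g t/: profile 5-2-1 — obeys.
(c) /j ʀ ɫ n ɣ/: profile 8-7-6-5-4 — obeys.
(d) /j ɾ v b/: profile 8-7-4-2 — obeys.
(e) /ʃ p r s f/: profile 3-1-7-3-3 — violates.
(f) /l ð θ g/: profile 6-4-3-2 — obeys.
(g) /l n q/: profile 6-5-1 — obeys.

e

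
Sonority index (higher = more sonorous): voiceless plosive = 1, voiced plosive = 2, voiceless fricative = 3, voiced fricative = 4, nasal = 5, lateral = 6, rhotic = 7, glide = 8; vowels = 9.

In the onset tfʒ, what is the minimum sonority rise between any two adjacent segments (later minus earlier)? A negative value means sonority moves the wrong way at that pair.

1

/t/ — voiceless plosive, sonority 1.
/f/ — voiceless fricative, sonority 3.
/ʒ/ — voiced fricative, sonority 4.
/t/→/f/: change +2.
/f/→/ʒ/: change +1.
Minimum = 1.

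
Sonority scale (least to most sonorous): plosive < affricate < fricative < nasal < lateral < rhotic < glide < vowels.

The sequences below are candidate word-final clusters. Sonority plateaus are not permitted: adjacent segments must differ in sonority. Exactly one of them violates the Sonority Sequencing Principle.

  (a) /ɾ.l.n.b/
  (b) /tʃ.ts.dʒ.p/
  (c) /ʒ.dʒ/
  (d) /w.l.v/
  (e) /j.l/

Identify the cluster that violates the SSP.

b

(a) sonority 6-5-4-1: well-formed.
(b) sonority 2-2-2-1: ill-formed.
(c) sonority 3-2: well-formed.
(d) sonority 7-5-3: well-formed.
(e) sonority 7-5: well-formed.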